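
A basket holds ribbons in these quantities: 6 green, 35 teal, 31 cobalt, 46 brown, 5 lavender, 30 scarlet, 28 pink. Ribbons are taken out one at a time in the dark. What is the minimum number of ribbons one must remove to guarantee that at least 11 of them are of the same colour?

62

The 7 colours are the holes; the ribbons drawn are the pigeons.
To avoid 11 of any one colour, the worst case takes at most 10 of each colour, or every ribbon of a colour that has fewer than 10.
That gives 6 + 10 + 10 + 10 + 5 + 10 + 10 = 61 ribbons with no colour reaching 11.
The next ribbon forces some colour to 11, so 61 + 1 = 62.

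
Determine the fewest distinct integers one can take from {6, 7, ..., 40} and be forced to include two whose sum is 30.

27

Group the elements by complementary pair {x, 30−x}: {6,24}, {7,23}, {8,22}, …, giving 9 two-element pairs, the single value 15 (it cannot pair with itself since the integers are distinct), and 16 integers whose partner 30−x falls outside [6,40].
Treating each of those 26 groups as a pigeonhole, one can pick one integer per group — 26 integers — with no two summing to 30.
The 27th integer lands in an occupied pair, forcing a sum of 30.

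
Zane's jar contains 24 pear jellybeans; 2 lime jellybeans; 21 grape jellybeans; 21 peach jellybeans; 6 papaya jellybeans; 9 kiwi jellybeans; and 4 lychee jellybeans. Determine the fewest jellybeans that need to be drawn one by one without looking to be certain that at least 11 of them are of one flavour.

52

An adversary could hand out at most 10 jellybeans per flavour (4 flavours run out sooner): 10 + 2 + 10 + 10 + 6 + 9 + 4 = 51 jellybeans and still no flavour has 11.
One more jellybean lands in a flavour already at 10, so 52 draws are enough and 51 are not.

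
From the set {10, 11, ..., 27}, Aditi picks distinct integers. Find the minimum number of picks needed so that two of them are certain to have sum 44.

Group the elements by complementary pair {x, 44−x}: {17,27}, {18,26}, {19,25}, …, giving 5 two-element pairs; the single value 22 (it cannot pair with itself since the integers are distinct); and 7 integers whose partner 44−x falls outside [10,27].
Pigeonhole: treating each of those 13 groups as a pigeonhole, one can pick one integer per group — 13 integers — with no two summing to 44.
The 14th integer lands in an occupied pair, forcing a sum of 44.

14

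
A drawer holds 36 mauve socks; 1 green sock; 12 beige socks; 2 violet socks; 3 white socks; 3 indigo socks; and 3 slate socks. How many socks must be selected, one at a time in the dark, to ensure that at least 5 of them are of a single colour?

The 7 colours are the holes; the socks drawn are the pigeons.
To avoid 5 of any one colour, the worst case takes at most 4 of each colour, or every sock of a colour that has fewer than 4.
That gives 4 + 1 + 4 + 2 + 3 + 3 + 3 = 20 socks with no colour reaching 5.
The next sock forces some colour to 5, so 20 + 1 = 21.

21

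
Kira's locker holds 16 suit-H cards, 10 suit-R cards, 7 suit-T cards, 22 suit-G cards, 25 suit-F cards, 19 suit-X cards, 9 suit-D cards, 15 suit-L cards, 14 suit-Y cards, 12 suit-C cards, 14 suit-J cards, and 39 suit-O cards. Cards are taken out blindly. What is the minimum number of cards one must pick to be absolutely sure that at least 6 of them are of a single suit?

61

An adversary could hand out at most 5 cards per suit: 5 + 5 + 5 + 5 + 5 + 5 + 5 + 5 + 5 + 5 + 5 + 5 = 60 cards and still no suit has 6.
By pigeonhole, one more card lands in a suit already at 5, so 61 draws are enough and 60 are not.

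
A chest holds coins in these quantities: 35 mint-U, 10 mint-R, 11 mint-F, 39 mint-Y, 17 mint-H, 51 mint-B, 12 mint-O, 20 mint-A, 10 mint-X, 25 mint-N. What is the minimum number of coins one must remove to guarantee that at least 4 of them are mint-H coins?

217

In the worst case for collecting mint-H coins, every non-mint-H coin comes out first.
There are 35 + 10 + 11 + 39 + 51 + 12 + 20 + 10 + 25 = 213 non-mint-H coins altogether.
After those, each further coin must be mint-H, so 213 + 4 = 217 draws guarantee 4 mint-H coins.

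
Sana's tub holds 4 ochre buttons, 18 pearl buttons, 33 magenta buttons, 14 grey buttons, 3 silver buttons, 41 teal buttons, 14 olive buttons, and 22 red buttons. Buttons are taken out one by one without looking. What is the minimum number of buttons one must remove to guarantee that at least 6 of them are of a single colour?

An adversary could hand out at most 5 buttons per colour (ochre, silver run out sooner): 4 + 5 + 5 + 5 + 3 + 5 + 5 + 5 = 37 buttons and still no colour has 6.
Pigeonhole: one more button lands in a colour already at 5, so 38 draws are enough and 37 are not.

38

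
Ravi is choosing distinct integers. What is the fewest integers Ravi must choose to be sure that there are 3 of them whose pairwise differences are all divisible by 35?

71

Integers whose pairwise differences are multiples of 35 are exactly those sharing a remainder mod 35. By pigeonhole, the 35 residue classes mod 35 are the pigeonholes.
With 70 integers one could put 2 in each residue class and have no class reach 3.
The 71st integer pushes some class to 3, so 35·2 + 1 = 71.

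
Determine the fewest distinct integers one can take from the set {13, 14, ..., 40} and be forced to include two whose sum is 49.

17

Group the elements by complementary pair {x, 49−x}: {13,36}, {14,35}, {15,34}, …, giving 12 two-element pairs and 4 integers whose partner 49−x falls outside [13,40].
Treating each of those 16 groups as a pigeonhole, one can pick one integer per group — 16 integers — with no two summing to 49.
The 17th integer lands in an occupied pair, forcing a sum of 49.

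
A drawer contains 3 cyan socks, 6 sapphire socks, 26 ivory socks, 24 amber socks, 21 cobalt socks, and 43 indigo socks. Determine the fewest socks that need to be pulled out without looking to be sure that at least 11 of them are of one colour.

By the pigeonhole principle, the 6 colours are the holes; the socks drawn are the pigeons.
To avoid 11 of any one colour, the worst case takes at most 10 of each colour, or every sock of a colour that has fewer than 10.
That gives 3 + 6 + 10 + 10 + 10 + 10 = 49 socks with no colour reaching 11.
The next sock forces some colour to 11, so 49 + 1 = 50.

50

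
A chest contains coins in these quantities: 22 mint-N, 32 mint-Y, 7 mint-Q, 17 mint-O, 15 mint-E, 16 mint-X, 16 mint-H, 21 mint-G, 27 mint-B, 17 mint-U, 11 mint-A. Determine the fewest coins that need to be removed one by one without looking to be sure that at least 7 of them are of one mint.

By pigeonhole, the 11 mints are the holes; the coins drawn are the pigeons.
To avoid 7 of any one mint, the worst case takes at most 6 of each mint.
That gives 6 + 6 + 6 + 6 + 6 + 6 + 6 + 6 + 6 + 6 + 6 = 66 coins with no mint reaching 7.
The next coin forces some mint to 7, so 66 + 1 = 67.

67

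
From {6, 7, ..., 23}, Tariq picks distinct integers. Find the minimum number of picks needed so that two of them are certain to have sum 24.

13

Group the elements by complementary pair {x, 24−x}: {6,18}, {7,17}, {8,16}, …, giving 6 two-element pairs, the single value 12 (it cannot pair with itself since the integers are distinct), and 5 integers whose partner 24−x falls outside [6,23].
By the pigeonhole principle, treating each of those 12 groups as a pigeonhole, one can pick one integer per group — 12 integers — with no two summing to 24.
The 13th integer lands in an occupied pair, forcing a sum of 24.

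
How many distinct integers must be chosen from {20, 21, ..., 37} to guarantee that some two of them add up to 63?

Group the elements by complementary pair {x, 63−x}: {26,37}, {27,36}, {28,35}, …, giving 6 two-element pairs and 6 integers whose partner 63−x falls outside [20,37].
Pigeonhole: treating each of those 12 groups as a pigeonhole, one can pick one integer per group — 12 integers — with no two summing to 63.
The 13th integer lands in an occupied pair, forcing a sum of 63.

13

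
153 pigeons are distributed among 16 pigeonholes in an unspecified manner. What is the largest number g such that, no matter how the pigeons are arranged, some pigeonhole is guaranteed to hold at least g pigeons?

Pigeonhole: the 16 pigeonholes are the holes and the 153 pigeons are the pigeons.
If every pigeonhole held at most 9 pigeons, the total would be at most 16 × 9 = 144, which is less than 153.
So some pigeonhole holds at least ⌈153/16⌉ = 10 pigeons.

10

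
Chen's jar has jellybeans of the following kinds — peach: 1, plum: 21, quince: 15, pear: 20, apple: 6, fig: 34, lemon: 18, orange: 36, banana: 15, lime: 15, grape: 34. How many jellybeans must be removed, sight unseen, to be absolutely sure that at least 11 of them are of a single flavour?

The 11 flavours are the holes; the jellybeans drawn are the pigeons.
To avoid 11 of any one flavour, the worst case takes at most 10 of each flavour, or every jellybean of a flavour that has fewer than 10.
That gives 1 + 10 + 10 + 10 + 6 + 10 + 10 + 10 + 10 + 10 + 10 = 97 jellybeans with no flavour reaching 11.
The next jellybean forces some flavour to 11, so 97 + 1 = 98.

98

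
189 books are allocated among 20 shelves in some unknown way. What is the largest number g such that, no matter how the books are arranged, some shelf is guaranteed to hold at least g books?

10

By the pigeonhole principle, the 20 shelves are the holes and the 189 books are the pigeons.
If every shelf held at most 9 books, the total would be at most 20 × 9 = 180, which is less than 189.
So some shelf holds at least ⌈189/20⌉ = 10 books.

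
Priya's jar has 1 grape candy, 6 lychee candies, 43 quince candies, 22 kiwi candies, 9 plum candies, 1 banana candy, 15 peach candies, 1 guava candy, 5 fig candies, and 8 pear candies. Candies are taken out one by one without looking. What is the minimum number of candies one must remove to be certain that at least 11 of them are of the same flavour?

62

An adversary could hand out at most 10 candies per flavour (7 flavours run out sooner): 1 + 6 + 10 + 10 + 9 + 1 + 10 + 1 + 5 + 8 = 61 candies and still no flavour has 11.
One more candy lands in a flavour already at 10, so 62 draws are enough and 61 are not.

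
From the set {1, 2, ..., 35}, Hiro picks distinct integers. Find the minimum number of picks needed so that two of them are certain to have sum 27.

23

Group the elements by complementary pair {x, 27−x}: {1,26}, {2,25}, {3,24}, …, giving 13 two-element pairs and 9 integers whose partner 27−x falls outside [1,35].
By pigeonhole, treating each of those 22 groups as a pigeonhole, one can pick one integer per group — 22 integers — with no two summing to 27.
The 23rd integer lands in an occupied pair, forcing a sum of 27.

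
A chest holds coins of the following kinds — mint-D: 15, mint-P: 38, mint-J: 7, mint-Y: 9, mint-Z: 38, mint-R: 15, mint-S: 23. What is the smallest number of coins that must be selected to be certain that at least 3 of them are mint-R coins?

In the worst case for collecting mint-R coins, every non-mint-R coin comes out first.
There are 15 + 38 + 7 + 9 + 38 + 23 = 130 non-mint-R coins altogether.
After those, each further coin must be mint-R, so 130 + 3 = 133 draws guarantee 3 mint-R coins.

133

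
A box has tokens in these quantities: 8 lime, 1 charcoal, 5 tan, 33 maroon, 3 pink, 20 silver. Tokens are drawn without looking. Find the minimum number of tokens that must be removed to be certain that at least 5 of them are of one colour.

An adversary could hand out at most 4 tokens per colour (charcoal, pink run out sooner): 4 + 1 + 4 + 4 + 3 + 4 = 20 tokens and still no colour has 5.
By the pigeonhole principle, one more token lands in a colour already at 4, so 21 draws are enough and 20 are not.

21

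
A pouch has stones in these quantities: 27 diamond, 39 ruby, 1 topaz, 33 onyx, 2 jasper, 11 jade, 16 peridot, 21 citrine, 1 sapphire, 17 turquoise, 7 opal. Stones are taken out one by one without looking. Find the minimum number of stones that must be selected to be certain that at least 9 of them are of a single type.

68

An adversary could hand out at most 8 stones per type (4 types run out sooner): 8 + 8 + 1 + 8 + 2 + 8 + 8 + 8 + 1 + 8 + 7 = 67 stones and still no type has 9.
By the pigeonhole principle, one more stone lands in a type already at 8, so 68 draws are enough and 67 are not.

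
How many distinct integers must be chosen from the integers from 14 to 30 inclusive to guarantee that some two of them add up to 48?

Two chosen integers sum to 48 exactly when both halves of some pair {x, 48−x} with 18 ≤ x ≤ 48−x ≤ 30 are chosen — 6 such pairs.
The remaining 5 elements (those with no distinct partner in range) can never complete a 48-sum, so the worst case takes all of them and one from each pair: 5 + 6 = 11.
The 12th integer has to be the second member of some pair, so 11 + 1 = 12.

12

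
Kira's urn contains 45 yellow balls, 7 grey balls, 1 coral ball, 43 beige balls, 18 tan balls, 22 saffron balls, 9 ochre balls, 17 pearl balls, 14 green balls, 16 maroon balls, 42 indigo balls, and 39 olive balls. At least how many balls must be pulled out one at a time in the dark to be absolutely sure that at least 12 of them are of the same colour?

117

Put each drawn ball into a box by colour. The largest draw with every box below 12 takes min(count, 11) from each colour; colours with fewer than 11 contribute all they have.
Σ min(cᵢ, 11) = 11 + 7 + 1 + 11 + 11 + 11 + 9 + 11 + 11 + 11 + 11 + 11 = 116.
Draw number 116 + 1 = 117 must push one box to 12.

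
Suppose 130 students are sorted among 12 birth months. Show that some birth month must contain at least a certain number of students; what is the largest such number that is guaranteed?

The 12 birth months are the holes and the 130 students are the pigeons.
If every birth month held at most 10 students, the total would be at most 12 × 10 = 120, which is less than 130.
So some birth month holds at least ⌈130/12⌉ = 11 students.

11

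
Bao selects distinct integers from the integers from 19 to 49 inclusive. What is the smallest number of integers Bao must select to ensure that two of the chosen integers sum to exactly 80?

A set avoiding the sum 80 can contain at most one of each pair {x, 80−x}, plus the 13 elements whose complement lies outside the range or equal to its own complement.
The integers 19, …, 40 (22 of them) are such a set: any two sum to at least 19+20 = 39 and at most 39+40 = 79 < 80.
Any 23rd integer completes one of the 9 pairs, so 23 choices force a sum of 80.

23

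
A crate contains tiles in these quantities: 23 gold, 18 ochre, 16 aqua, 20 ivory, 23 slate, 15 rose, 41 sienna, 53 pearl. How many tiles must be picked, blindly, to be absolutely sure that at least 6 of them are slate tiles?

192

In the worst case for collecting slate tiles, every non-slate tile comes out first.
There are 23 + 18 + 16 + 20 + 15 + 41 + 53 = 186 non-slate tiles altogether.
After those, each further tile must be slate, so 186 + 6 = 192 draws guarantee 6 slate tiles.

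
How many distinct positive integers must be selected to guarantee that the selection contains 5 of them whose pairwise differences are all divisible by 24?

Integers whose pairwise differences are multiples of 24 are exactly those sharing a remainder mod 24. The 24 residue classes mod 24 are the pigeonholes.
With 96 integers one could put 4 in each residue class and have no class reach 5.
The 97th integer pushes some class to 5, so 24·4 + 1 = 97.

97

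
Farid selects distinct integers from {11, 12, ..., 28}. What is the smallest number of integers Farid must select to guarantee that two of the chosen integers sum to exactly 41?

Two chosen integers sum to 41 exactly when both halves of some pair {x, 41−x} with 13 ≤ x ≤ 41−x ≤ 28 are chosen — 8 such pairs.
The remaining 2 elements (those with no distinct partner in range) can never complete a 41-sum, so the worst case takes all of them and one from each pair: 2 + 8 = 10.
Pigeonhole: the 11th integer has to be the second member of some pair, so 10 + 1 = 11.

11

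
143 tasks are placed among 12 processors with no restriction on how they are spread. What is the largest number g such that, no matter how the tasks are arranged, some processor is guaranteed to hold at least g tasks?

12

Pigeonhole: the 12 processors are the holes and the 143 tasks are the pigeons.
If every processor held at most 11 tasks, the total would be at most 12 × 11 = 132, which is less than 143.
So some processor holds at least ⌈143/12⌉ = 12 tasks.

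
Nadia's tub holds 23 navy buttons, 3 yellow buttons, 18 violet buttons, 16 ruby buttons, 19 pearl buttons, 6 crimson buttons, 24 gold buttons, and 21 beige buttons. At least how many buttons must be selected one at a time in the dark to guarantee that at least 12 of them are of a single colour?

76

The 8 colours are the holes; the buttons drawn are the pigeons.
To avoid 12 of any one colour, the worst case takes at most 11 of each colour, or every button of a colour that has fewer than 11.
That gives 11 + 3 + 11 + 11 + 11 + 6 + 11 + 11 = 75 buttons with no colour reaching 12.
The next button forces some colour to 12, so 75 + 1 = 76.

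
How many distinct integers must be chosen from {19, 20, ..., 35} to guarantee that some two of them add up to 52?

A set avoiding the sum 52 can contain at most one of each pair {x, 52−x}, plus the 3 elements whose complement lies outside the range or equal to its own complement.
The integers 26, …, 35 (10 of them) are such a set: any two sum to at least 26+27 = 53 > 52.
By the pigeonhole principle, any 11th integer completes one of the 7 pairs, so 11 choices force a sum of 52.

11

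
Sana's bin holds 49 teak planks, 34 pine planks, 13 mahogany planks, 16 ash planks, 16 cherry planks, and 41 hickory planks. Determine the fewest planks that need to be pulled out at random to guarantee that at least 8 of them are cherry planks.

161

In the worst case for collecting cherry planks, every non-cherry plank comes out first.
There are 49 + 34 + 13 + 16 + 41 = 153 non-cherry planks altogether.
After those, each further plank must be cherry, so 153 + 8 = 161 draws guarantee 8 cherry planks.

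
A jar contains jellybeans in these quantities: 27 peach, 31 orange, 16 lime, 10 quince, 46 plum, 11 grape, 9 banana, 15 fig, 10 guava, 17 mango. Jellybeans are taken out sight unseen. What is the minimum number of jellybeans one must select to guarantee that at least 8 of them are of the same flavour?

71

An adversary could hand out at most 7 jellybeans per flavour: 7 + 7 + 7 + 7 + 7 + 7 + 7 + 7 + 7 + 7 = 70 jellybeans and still no flavour has 8.
One more jellybean lands in a flavour already at 7, so 71 draws are enough and 70 are not.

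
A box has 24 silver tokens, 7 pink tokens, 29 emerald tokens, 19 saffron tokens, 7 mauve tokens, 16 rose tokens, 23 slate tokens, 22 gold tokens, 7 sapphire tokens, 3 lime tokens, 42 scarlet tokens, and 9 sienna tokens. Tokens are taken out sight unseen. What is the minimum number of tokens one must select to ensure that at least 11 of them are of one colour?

104

An adversary could hand out at most 10 tokens per colour (5 colours run out sooner): 10 + 7 + 10 + 10 + 7 + 10 + 10 + 10 + 7 + 3 + 10 + 9 = 103 tokens and still no colour has 11.
One more token lands in a colour already at 10, so 104 draws are enough and 103 are not.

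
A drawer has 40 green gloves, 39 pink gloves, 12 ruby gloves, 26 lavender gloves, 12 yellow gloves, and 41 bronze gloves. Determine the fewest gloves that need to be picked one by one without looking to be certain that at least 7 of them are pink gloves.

138

In the worst case for collecting pink gloves, every non-pink glove comes out first.
There are 40 + 12 + 26 + 12 + 41 = 131 non-pink gloves altogether.
After those, each further glove must be pink, so 131 + 7 = 138 draws guarantee 7 pink gloves.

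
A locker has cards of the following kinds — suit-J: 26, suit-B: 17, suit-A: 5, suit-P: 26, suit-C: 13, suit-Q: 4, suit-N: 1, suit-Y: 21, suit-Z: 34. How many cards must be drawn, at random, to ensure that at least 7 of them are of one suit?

The 9 suits are the holes; the cards drawn are the pigeons.
To avoid 7 of any one suit, the worst case takes at most 6 of each suit, or every card of a suit that has fewer than 6.
That gives 6 + 6 + 5 + 6 + 6 + 4 + 1 + 6 + 6 = 46 cards with no suit reaching 7.
The next card forces some suit to 7, so 46 + 1 = 47.

47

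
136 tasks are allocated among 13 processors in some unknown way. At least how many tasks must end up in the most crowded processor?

By pigeonhole, the 13 processors are the holes and the 136 tasks are the pigeons.
If every processor held at most 10 tasks, the total would be at most 13 × 10 = 130, which is less than 136.
So some processor holds at least ⌈136/13⌉ = 11 tasks.

11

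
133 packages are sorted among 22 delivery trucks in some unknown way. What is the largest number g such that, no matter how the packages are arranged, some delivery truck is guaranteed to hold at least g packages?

By the pigeonhole principle, the 22 delivery trucks are the holes and the 133 packages are the pigeons.
If every delivery truck held at most 6 packages, the total would be at most 22 × 6 = 132, which is less than 133.
So some delivery truck holds at least ⌈133/22⌉ = 7 packages.

7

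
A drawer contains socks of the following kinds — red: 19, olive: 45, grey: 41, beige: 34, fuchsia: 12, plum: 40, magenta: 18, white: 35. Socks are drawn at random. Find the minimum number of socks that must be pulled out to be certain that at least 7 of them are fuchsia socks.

In the worst case for collecting fuchsia socks, every non-fuchsia sock comes out first.
There are 19 + 45 + 41 + 34 + 40 + 18 + 35 = 232 non-fuchsia socks altogether.
After those, each further sock must be fuchsia, so 232 + 7 = 239 draws guarantee 7 fuchsia socks.

239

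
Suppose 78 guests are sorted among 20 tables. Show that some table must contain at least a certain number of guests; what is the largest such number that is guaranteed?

Pigeonhole: the 20 tables are the holes and the 78 guests are the pigeons.
If every table held at most 3 guests, the total would be at most 20 × 3 = 60, which is less than 78.
So some table holds at least ⌈78/20⌉ = 4 guests.

4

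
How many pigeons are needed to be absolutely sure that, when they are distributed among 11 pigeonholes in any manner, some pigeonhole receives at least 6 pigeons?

With 55 pigeons one could put exactly 5 in each of the 11 pigeonholes, and no pigeonhole would reach 6.
Pigeonhole: one more pigeon must land in a pigeonhole that already has 5, giving it 6.
So 11 × 5 + 1 = 56 pigeons are required.

56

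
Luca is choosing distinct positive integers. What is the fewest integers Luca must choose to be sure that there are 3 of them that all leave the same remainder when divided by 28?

57

The 28 residue classes mod 28 are the pigeonholes.
With 56 integers one could put 2 in each residue class and have no class reach 3.
The 57th integer pushes some class to 3, so 28·2 + 1 = 57.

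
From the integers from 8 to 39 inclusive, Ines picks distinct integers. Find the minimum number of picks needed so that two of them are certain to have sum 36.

23

Group the elements by complementary pair {x, 36−x}: {8,28}, {9,27}, {10,26}, …, giving 10 two-element pairs, the single value 18 (it cannot pair with itself since the integers are distinct), and 11 integers whose partner 36−x falls outside [8,39].
By pigeonhole, treating each of those 22 groups as a pigeonhole, one can pick one integer per group — 22 integers — with no two summing to 36.
The 23rd integer lands in an occupied pair, forcing a sum of 36.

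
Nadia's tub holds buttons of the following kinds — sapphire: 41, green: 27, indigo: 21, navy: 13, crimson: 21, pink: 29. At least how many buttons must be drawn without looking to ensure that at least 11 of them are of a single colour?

An adversary could hand out at most 10 buttons per colour: 10 + 10 + 10 + 10 + 10 + 10 = 60 buttons and still no colour has 11.
One more button lands in a colour already at 10, so 61 draws are enough and 60 are not.

61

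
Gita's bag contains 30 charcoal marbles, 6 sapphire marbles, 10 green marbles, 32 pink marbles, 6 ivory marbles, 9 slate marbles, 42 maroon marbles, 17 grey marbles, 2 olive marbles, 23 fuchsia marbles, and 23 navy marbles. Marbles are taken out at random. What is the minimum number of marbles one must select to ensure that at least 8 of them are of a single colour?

By the pigeonhole principle, put each drawn marble into a box by colour. The largest draw with every box below 8 takes min(count, 7) from each colour; colours with fewer than 7 contribute all they have.
Σ min(cᵢ, 7) = 7 + 6 + 7 + 7 + 6 + 7 + 7 + 7 + 2 + 7 + 7 = 70.
Draw number 70 + 1 = 71 must push one box to 8.

71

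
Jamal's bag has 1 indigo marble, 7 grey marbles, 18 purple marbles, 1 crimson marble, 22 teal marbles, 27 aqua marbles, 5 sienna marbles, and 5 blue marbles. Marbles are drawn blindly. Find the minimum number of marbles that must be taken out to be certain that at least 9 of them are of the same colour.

By the pigeonhole principle, the 8 colours are the holes; the marbles drawn are the pigeons.
To avoid 9 of any one colour, the worst case takes at most 8 of each colour, or every marble of a colour that has fewer than 8.
That gives 1 + 7 + 8 + 1 + 8 + 8 + 5 + 5 = 43 marbles with no colour reaching 9.
The next marble forces some colour to 9, so 43 + 1 = 44.

44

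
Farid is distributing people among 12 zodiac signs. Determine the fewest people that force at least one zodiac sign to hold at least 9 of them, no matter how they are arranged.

With 96 people one could put exactly 8 in each of the 12 zodiac signs, and no zodiac sign would reach 9.
One more person must land in a zodiac sign that already has 8, giving it 9.
So 12 × 8 + 1 = 97 people are required.

97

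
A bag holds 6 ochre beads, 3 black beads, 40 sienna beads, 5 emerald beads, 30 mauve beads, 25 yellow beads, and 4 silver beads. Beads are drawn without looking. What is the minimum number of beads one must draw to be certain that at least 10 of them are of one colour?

46

Put each drawn bead into a box by colour. The largest draw with every box below 10 takes min(count, 9) from each colour; colours with fewer than 9 contribute all they have.
Σ min(cᵢ, 9) = 6 + 3 + 9 + 5 + 9 + 9 + 4 = 45.
Draw number 45 + 1 = 46 must push one box to 10.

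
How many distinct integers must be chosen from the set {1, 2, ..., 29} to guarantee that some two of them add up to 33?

A set avoiding the sum 33 can contain at most one of each pair {x, 33−x}, plus the 3 elements whose complement lies outside the range.
The integers 1, …, 16 (16 of them) are such a set: any two sum to at least 1+2 = 3 and at most 15+16 = 31 < 33.
By pigeonhole, any 17th integer completes one of the 13 pairs, so 17 choices force a sum of 33.

17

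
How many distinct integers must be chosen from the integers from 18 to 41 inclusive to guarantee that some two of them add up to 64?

Group the elements by complementary pair {x, 64−x}: {23,41}, {24,40}, {25,39}, …, giving 9 two-element pairs, the single value 32 (it cannot pair with itself since the integers are distinct), and 5 integers whose partner 64−x falls outside [18,41].
By the pigeonhole principle, treating each of those 15 groups as a pigeonhole, one can pick one integer per group — 15 integers — with no two summing to 64.
The 16th integer lands in an occupied pair, forcing a sum of 64.

16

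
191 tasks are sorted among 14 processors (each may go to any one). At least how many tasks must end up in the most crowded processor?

14

By pigeonhole, the 14 processors are the holes and the 191 tasks are the pigeons.
If every processor held at most 13 tasks, the total would be at most 14 × 13 = 182, which is less than 191.
So some processor holds at least ⌈191/14⌉ = 14 tasks.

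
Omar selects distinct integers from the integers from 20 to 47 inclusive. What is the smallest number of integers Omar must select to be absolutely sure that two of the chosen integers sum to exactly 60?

19

Two chosen integers sum to 60 exactly when both halves of some pair {x, 60−x} with 20 ≤ x ≤ 60−x ≤ 40 are chosen — 10 such pairs.
The remaining 8 elements (those with no distinct partner in range) can never complete a 60-sum, so the worst case takes all of them and one from each pair: 8 + 10 = 18.
The 19th integer has to be the second member of some pair, so 18 + 1 = 19.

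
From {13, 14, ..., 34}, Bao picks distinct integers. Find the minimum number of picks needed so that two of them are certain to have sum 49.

A set avoiding the sum 49 can contain at most one of each pair {x, 49−x}, plus the 2 elements whose complement lies outside the range.
The integers 13, …, 24 (12 of them) are such a set: any two sum to at least 13+14 = 27 and at most 23+24 = 47 < 49.
By the pigeonhole principle, any 13th integer completes one of the 10 pairs, so 13 choices force a sum of 49.

13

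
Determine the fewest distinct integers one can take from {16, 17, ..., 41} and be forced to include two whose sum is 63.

Group the elements by complementary pair {x, 63−x}: {22,41}, {23,40}, {24,39}, …, giving 10 two-element pairs and 6 integers whose partner 63−x falls outside [16,41].
Pigeonhole: treating each of those 16 groups as a pigeonhole, one can pick one integer per group — 16 integers — with no two summing to 63.
The 17th integer lands in an occupied pair, forcing a sum of 63.

17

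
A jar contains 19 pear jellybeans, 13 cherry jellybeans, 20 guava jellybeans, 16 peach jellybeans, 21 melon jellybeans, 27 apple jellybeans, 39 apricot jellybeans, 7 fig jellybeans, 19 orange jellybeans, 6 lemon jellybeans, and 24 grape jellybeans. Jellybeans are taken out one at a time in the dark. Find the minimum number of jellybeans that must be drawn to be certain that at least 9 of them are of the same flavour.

86

An adversary could hand out at most 8 jellybeans per flavour (fig, lemon run out sooner): 8 + 8 + 8 + 8 + 8 + 8 + 8 + 7 + 8 + 6 + 8 = 85 jellybeans and still no flavour has 9.
By the pigeonhole principle, one more jellybean lands in a flavour already at 8, so 86 draws are enough and 85 are not.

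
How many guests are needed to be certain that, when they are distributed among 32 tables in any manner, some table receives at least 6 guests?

161

With 160 guests one could put exactly 5 in each of the 32 tables, and no table would reach 6.
By the pigeonhole principle, one more guest must land in a table that already has 5, giving it 6.
So 32 × 5 + 1 = 161 guests are required.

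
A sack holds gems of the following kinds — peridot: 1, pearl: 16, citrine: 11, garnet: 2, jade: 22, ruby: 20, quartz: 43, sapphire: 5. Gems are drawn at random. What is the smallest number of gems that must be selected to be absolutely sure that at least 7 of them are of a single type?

Put each drawn gem into a box by type. The largest draw with every box below 7 takes min(count, 6) from each type; types with fewer than 6 contribute all they have.
Σ min(cᵢ, 6) = 1 + 6 + 6 + 2 + 6 + 6 + 6 + 5 = 38.
Draw number 38 + 1 = 39 must push one box to 7.

39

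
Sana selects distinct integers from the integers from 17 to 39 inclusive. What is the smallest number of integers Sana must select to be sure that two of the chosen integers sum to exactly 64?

Group the elements by complementary pair {x, 64−x}: {25,39}, {26,38}, {27,37}, …, giving 7 two-element pairs, the single value 32 (it cannot pair with itself since the integers are distinct), and 8 integers whose partner 64−x falls outside [17,39].
By the pigeonhole principle, treating each of those 16 groups as a pigeonhole, one can pick one integer per group — 16 integers — with no two summing to 64.
The 17th integer lands in an occupied pair, forcing a sum of 64.

17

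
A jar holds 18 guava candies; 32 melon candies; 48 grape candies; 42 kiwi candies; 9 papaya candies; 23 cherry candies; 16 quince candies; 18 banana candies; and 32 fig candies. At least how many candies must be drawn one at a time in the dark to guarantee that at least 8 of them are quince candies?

230

In the worst case for collecting quince candies, every non-quince candy comes out first.
There are 18 + 32 + 48 + 42 + 9 + 23 + 18 + 32 = 222 non-quince candies altogether.
After those, each further candy must be quince, so 222 + 8 = 230 draws guarantee 8 quince candies.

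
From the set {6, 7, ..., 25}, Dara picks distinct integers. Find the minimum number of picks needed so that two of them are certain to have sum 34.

Group the elements by complementary pair {x, 34−x}: {9,25}, {10,24}, {11,23}, …, giving 8 two-element pairs; the single value 17 (it cannot pair with itself since the integers are distinct); and 3 integers whose partner 34−x falls outside [6,25].
By the pigeonhole principle, treating each of those 12 groups as a pigeonhole, one can pick one integer per group — 12 integers — with no two summing to 34.
The 13th integer lands in an occupied pair, forcing a sum of 34.

13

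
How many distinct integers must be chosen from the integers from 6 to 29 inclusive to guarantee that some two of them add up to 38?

A set avoiding the sum 38 can contain at most one of each pair {x, 38−x}, plus the 4 elements whose complement lies outside the range or equal to its own complement.
The integers 6, …, 19 (14 of them) are such a set: any two sum to at least 6+7 = 13 and at most 18+19 = 37 < 38.
By pigeonhole, any 15th integer completes one of the 10 pairs, so 15 choices force a sum of 38.

15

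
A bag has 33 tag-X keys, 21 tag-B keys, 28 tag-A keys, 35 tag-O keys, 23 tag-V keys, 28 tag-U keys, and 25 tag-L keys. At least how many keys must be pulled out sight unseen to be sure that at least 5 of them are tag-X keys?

In the worst case for collecting tag-X keys, every non-tag-X key comes out first.
There are 21 + 28 + 35 + 23 + 28 + 25 = 160 non-tag-X keys altogether.
After those, each further key must be tag-X, so 160 + 5 = 165 draws guarantee 5 tag-X keys.

165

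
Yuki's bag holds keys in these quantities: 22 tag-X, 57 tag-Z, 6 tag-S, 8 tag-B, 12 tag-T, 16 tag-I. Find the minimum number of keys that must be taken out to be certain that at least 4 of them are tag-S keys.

In the worst case for collecting tag-S keys, every non-tag-S key comes out first.
There are 22 + 57 + 8 + 12 + 16 = 115 non-tag-S keys altogether.
After those, each further key must be tag-S, so 115 + 4 = 119 draws guarantee 4 tag-S keys.

119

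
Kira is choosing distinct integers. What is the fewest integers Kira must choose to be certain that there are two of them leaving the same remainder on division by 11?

By the pigeonhole principle, the 11 residue classes mod 11 are the pigeonholes.
With 11 integers one could put 1 in each residue class and have no class reach 2.
The 12th integer pushes some class to 2, so 11·1 + 1 = 12.

12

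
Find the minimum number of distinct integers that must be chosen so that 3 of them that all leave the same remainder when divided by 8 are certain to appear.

By the pigeonhole principle, the 8 residue classes mod 8 are the pigeonholes.
With 16 integers one could put 2 in each residue class and have no class reach 3.
The 17th integer pushes some class to 3, so 8·2 + 1 = 17.

17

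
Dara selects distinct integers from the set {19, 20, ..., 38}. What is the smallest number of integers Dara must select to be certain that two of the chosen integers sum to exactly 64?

Group the elements by complementary pair {x, 64−x}: {26,38}, {27,37}, {28,36}, …, giving 6 two-element pairs, the single value 32 (it cannot pair with itself since the integers are distinct), and 7 integers whose partner 64−x falls outside [19,38].
Treating each of those 14 groups as a pigeonhole, one can pick one integer per group — 14 integers — with no two summing to 64.
The 15th integer lands in an occupied pair, forcing a sum of 64.

15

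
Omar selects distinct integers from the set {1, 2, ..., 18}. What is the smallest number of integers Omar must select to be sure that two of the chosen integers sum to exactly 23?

12

Two chosen integers sum to 23 exactly when both halves of some pair {x, 23−x} with 5 ≤ x ≤ 23−x ≤ 18 are chosen — 7 such pairs.
The remaining 4 elements (those with no distinct partner in range) can never complete a 23-sum, so the worst case takes all of them and one from each pair: 4 + 7 = 11.
The 12th integer has to be the second member of some pair, so 11 + 1 = 12.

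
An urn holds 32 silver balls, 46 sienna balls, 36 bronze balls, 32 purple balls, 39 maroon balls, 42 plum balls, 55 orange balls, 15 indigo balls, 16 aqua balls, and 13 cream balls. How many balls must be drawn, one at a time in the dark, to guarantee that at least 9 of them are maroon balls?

296

In the worst case for collecting maroon balls, every non-maroon ball comes out first.
There are 32 + 46 + 36 + 32 + 42 + 55 + 15 + 16 + 13 = 287 non-maroon balls altogether.
After those, each further ball must be maroon, so 287 + 9 = 296 draws guarantee 9 maroon balls.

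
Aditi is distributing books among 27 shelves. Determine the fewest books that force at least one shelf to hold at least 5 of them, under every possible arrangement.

With 108 books one could put exactly 4 in each of the 27 shelves, and no shelf would reach 5.
One more book must land in a shelf that already has 4, giving it 5.
So 27 × 4 + 1 = 109 books are required.

109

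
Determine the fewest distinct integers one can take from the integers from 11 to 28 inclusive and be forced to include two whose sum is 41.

A set avoiding the sum 41 can contain at most one of each pair {x, 41−x}, plus the 2 elements whose complement lies outside the range.
The integers 11, …, 20 (10 of them) are such a set: any two sum to at least 11+12 = 23 and at most 19+20 = 39 < 41.
Any 11th integer completes one of the 8 pairs, so 11 choices force a sum of 41.

11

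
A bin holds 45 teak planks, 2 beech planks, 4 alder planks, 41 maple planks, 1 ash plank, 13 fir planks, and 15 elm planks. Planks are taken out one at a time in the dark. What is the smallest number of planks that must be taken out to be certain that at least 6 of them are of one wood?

28

An adversary could hand out at most 5 planks per wood (beech, alder, ash run out sooner): 5 + 2 + 4 + 5 + 1 + 5 + 5 = 27 planks and still no wood has 6.
Pigeonhole: one more plank lands in a wood already at 5, so 28 draws are enough and 27 are not.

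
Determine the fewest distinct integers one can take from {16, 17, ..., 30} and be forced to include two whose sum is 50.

11

Two chosen integers sum to 50 exactly when both halves of some pair {x, 50−x} with 20 ≤ x ≤ 50−x ≤ 30 are chosen — 5 such pairs.
The remaining 5 elements (those with no distinct partner in range) can never complete a 50-sum, so the worst case takes all of them and one from each pair: 5 + 5 = 10.
The 11th integer has to be the second member of some pair, so 10 + 1 = 11.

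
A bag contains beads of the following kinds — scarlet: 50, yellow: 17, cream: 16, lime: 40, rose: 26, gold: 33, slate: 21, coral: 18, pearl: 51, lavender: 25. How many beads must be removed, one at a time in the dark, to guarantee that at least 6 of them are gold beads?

270

In the worst case for collecting gold beads, every non-gold bead comes out first.
There are 50 + 17 + 16 + 40 + 26 + 21 + 18 + 51 + 25 = 264 non-gold beads altogether.
After those, each further bead must be gold, so 264 + 6 = 270 draws guarantee 6 gold beads.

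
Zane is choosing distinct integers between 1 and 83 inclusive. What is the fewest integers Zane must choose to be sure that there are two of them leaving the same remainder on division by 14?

The 14 residue classes mod 14 are the pigeonholes.
With 14 integers one could put 1 in each residue class and have no class reach 2.
The 15th integer pushes some class to 2, so 14·1 + 1 = 15.

15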